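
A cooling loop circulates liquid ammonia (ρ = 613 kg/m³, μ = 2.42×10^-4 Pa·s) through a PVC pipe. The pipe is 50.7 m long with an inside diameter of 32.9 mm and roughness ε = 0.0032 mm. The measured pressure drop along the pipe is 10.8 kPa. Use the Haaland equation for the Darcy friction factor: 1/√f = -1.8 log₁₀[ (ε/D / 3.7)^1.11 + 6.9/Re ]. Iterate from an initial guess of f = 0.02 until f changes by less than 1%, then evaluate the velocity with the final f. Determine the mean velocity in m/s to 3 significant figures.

Rearranging Darcy-Weisbach: V = √(2·ΔP·D/(f·L·ρ)). With ε/D = 3.2e-06/0.0329 = 9.73e-05, iterate starting from f = 0.02:
  f = 0.02 → V = √(2·1.08e+04·0.0329/(0.02·50.7·613)) = 1.069 m/s; Re = ρVD/μ = 8.911e+04; f → 0.01866
  f = 0.01866 → V = 1.107 m/s; Re = 9.226e+04; f → 0.01853
Converged (Δf/f < 1%). With the final f = 0.01853: V = √(2·1.08e+04·0.0329/(0.01853·50.7·613)) = 1.111 m/s.

V ≈ 1.11 m/s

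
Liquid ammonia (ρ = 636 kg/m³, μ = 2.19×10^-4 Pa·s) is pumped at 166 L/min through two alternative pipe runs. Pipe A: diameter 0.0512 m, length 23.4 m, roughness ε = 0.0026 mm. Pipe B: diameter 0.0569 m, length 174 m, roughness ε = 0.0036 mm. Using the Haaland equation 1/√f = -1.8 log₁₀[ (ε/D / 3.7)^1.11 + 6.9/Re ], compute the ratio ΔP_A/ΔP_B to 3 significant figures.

ΔP_A/ΔP_B ≈ 0.223

Pipe A: V = Q/A = 0.002767/0.002059 = 1.344 m/s; Re = 1.998e+05; ε/D = 5.08e-05; Haaland → f = 0.01584; ΔP_A = f(L/D)(ρV²/2) = 4157 Pa.
Pipe B: V = Q/A = 0.002767/0.002543 = 1.088 m/s; Re = 1.798e+05; ε/D = 6.33e-05; Haaland → f = 0.01622; ΔP_B = f(L/D)(ρV²/2) = 1.868e+04 Pa.
ΔP_A/ΔP_B = 4157/1.868e+04 = 0.223.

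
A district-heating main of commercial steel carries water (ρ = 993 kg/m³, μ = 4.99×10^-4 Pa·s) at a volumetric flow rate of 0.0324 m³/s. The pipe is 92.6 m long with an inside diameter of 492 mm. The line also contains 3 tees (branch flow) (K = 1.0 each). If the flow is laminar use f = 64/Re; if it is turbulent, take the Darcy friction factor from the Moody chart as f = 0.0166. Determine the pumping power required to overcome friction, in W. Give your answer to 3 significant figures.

Cross-sectional area A = πD²/4 = π(0.492)²/4 = 0.1901 m²; mean velocity V = Q/A = 0.0324/0.1901 = 0.1704 m/s.
Reynolds number Re = ρVD/μ = 993 · 0.1704 · 0.492 / 0.000499 = 1.669e+05.
Re > 4000 → turbulent; use the Moody-chart value f = 0.0166.
Total minor-loss coefficient ΣK = 3·1 = 3.
ΔP = [f·L/D + ΣK]·(ρV²/2) = [0.0166·92.6/0.492 + 3]·(993·0.1704²/2) = [3.124 + 3]·14.42 = 88.31 Pa.
Pumping power P = QΔP = 0.0324·88.31 = 2.861 W = 2.86 W.

P ≈ 2.86 W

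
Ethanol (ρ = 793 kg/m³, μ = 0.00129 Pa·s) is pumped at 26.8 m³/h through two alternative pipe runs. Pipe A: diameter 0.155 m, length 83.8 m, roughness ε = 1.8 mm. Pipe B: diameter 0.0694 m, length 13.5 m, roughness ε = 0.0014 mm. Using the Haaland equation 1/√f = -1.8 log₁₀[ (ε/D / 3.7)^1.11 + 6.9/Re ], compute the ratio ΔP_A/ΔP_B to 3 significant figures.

Pipe A: V = Q/A = 0.007444/0.01887 = 0.3945 m/s; Re = 3.759e+04; ε/D = 0.0116; Haaland → f = 0.04132; ΔP_A = f(L/D)(ρV²/2) = 1379 Pa.
Pipe B: V = Q/A = 0.007444/0.003783 = 1.968 m/s; Re = 8.396e+04; ε/D = 2.02e-05; Haaland → f = 0.01856; ΔP_B = f(L/D)(ρV²/2) = 5545 Pa.
ΔP_A/ΔP_B = 1379/5545 = 0.249.

ΔP_A/ΔP_B ≈ 0.249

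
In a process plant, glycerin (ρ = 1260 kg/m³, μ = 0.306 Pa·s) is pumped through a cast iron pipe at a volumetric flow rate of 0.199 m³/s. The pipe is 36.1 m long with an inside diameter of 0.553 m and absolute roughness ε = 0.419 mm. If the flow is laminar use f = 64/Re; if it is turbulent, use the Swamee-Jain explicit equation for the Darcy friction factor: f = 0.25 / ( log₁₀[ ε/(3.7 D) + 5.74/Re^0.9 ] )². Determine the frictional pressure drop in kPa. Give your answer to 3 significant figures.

ΔP ≈ 0.958 kPa

Cross-sectional area A = πD²/4 = π(0.553)²/4 = 0.2402 m²; mean velocity V = Q/A = 0.199/0.2402 = 0.8285 m/s.
Reynolds number Re = ρVD/μ = 1260 · 0.8285 · 0.553 / 0.306 = 1887.
Re < 2300 → laminar flow, so f = 64/Re = 64/1887 = 0.03392 (the turbulent correlation is not needed).
Darcy-Weisbach: ΔP = f(L/D)(ρV²/2) = 0.03392·(36.1/0.553)·(1260·0.8285²/2) = 0.03392·65.28·432.5 = 957.7 Pa.
ΔP = 957.7 Pa = 0.958 kPa.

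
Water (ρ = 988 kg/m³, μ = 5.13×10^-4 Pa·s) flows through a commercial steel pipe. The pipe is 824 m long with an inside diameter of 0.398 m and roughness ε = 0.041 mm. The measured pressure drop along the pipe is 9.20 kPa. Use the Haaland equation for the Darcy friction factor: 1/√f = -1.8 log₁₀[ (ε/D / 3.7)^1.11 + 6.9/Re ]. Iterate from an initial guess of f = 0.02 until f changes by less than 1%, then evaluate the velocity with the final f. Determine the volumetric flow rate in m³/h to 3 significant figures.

Q ≈ 359 m³/h

Rearranging Darcy-Weisbach: V = √(2·ΔP·D/(f·L·ρ)). With ε/D = 4.1e-05/0.398 = 0.000103, iterate starting from f = 0.02:
  f = 0.02 → V = √(2·9200·0.398/(0.02·824·988)) = 0.6706 m/s; Re = ρVD/μ = 5.141e+05; f → 0.01425
  f = 0.01425 → V = 0.7944 m/s; Re = 6.09e+05; f → 0.01399
  f = 0.01399 → V = 0.8018 m/s; Re = 6.146e+05; f → 0.01398
Converged (Δf/f < 1%). With the final f = 0.01398: V = √(2·9200·0.398/(0.01398·824·988)) = 0.8022 m/s.
Q = V·A = 0.8022·(π/4·0.398²) = 0.0998 m³/s = 359 m³/h.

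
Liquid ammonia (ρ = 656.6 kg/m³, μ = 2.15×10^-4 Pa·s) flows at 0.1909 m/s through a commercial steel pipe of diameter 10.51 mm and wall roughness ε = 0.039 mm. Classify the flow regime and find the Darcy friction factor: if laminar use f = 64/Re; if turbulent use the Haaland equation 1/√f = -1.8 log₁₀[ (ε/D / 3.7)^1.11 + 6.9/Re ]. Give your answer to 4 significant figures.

f ≈ 0.03945

Re = ρVD/μ = 656.6·0.1909·0.01051/0.000215 = 6127.
Re > 4000 → turbulent. ε/D = 3.9e-05/0.01051 = 0.00371; Haaland: 1/√f = -1.8 log₁₀[0.000469 + 0.00113] = 5.035, so f = 0.03945.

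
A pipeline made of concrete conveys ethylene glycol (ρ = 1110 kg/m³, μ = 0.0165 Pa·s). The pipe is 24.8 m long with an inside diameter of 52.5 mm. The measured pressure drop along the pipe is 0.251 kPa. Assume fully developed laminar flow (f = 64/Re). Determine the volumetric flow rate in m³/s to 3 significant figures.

For laminar flow, f = 64/Re with Re = ρVD/μ, so Darcy-Weisbach reduces to ΔP = 32μLV/D². Solving for V: V = ΔP·D²/(32μL) = 251·(0.0525)²/(32·0.0165·24.8) = 0.05283 m/s.
Check: Re = ρVD/μ = 1110·0.05283·0.0525/0.0165 = 186.6 < 2300, so the laminar assumption holds.
Q = V·A = 0.05283·(π/4·0.0525²) = 0.0001144 m³/s = 1.14×10^-4 m³/s.

Q ≈ 1.14×10^-4 m³/s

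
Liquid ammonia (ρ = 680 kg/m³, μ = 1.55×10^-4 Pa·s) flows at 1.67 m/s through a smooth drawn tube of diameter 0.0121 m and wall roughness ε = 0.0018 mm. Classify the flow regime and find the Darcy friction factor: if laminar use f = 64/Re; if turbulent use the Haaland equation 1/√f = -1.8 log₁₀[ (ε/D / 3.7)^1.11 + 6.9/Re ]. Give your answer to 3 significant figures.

Re = ρVD/μ = 680·1.67·0.0121/0.000155 = 8.865e+04.
Re > 4000 → turbulent. ε/D = 1.8e-06/0.0121 = 0.000149; Haaland: 1/√f = -1.8 log₁₀[1.32e-05 + 7.78e-05] = 7.273, so f = 0.0189.

f ≈ 0.0189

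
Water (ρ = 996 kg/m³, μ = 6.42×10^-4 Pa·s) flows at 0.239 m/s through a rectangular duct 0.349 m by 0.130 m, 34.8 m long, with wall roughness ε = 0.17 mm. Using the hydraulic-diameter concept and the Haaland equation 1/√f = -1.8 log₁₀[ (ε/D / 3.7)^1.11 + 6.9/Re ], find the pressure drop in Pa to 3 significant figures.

ΔP ≈ 117 Pa

Hydraulic diameter D_h = 4A/P = 4·(0.349·0.13)/(2·(0.349+0.13)) = 0.1815/0.958 = 0.1894 m.
Re = ρVD_h/μ = 996·0.239·0.1894/0.000642 = 7.024e+04.
ε/D_h = 0.00017/0.1894 = 0.000897; Haaland gives 1/√f = -1.8 log₁₀[9.71e-05+9.82e-05] = 6.677, so f = 0.02243.
ΔP = f(L/D_h)(ρV²/2) = 0.02243·34.8/0.1894·28.45 = 117.2 Pa.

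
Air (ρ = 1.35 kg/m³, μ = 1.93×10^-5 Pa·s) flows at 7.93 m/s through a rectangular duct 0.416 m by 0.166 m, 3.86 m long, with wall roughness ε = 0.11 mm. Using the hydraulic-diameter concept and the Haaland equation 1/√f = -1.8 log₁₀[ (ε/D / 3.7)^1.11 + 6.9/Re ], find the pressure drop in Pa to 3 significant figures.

Hydraulic diameter D_h = 4A/P = 4·(0.416·0.166)/(2·(0.416+0.166)) = 0.2762/1.164 = 0.2373 m.
Re = ρVD_h/μ = 1.35·7.93·0.2373/1.93e-05 = 1.316e+05.
ε/D_h = 0.00011/0.2373 = 0.000464; Haaland gives 1/√f = -1.8 log₁₀[4.66e-05+5.24e-05] = 7.207, so f = 0.01925.
ΔP = f(L/D_h)(ρV²/2) = 0.01925·3.86/0.2373·42.45 = 13.29 Pa.

ΔP ≈ 13.3 Pa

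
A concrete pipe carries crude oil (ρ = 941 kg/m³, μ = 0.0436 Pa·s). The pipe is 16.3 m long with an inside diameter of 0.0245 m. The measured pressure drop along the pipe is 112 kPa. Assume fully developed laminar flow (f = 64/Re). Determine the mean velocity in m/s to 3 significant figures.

V ≈ 2.96 m/s

For laminar flow, f = 64/Re with Re = ρVD/μ, so Darcy-Weisbach reduces to ΔP = 32μLV/D². Solving for V: V = ΔP·D²/(32μL) = 1.12e+05·(0.0245)²/(32·0.0436·16.3) = 2.956 m/s.
Check: Re = ρVD/μ = 941·2.956·0.0245/0.0436 = 1563 < 2300, so the laminar assumption holds.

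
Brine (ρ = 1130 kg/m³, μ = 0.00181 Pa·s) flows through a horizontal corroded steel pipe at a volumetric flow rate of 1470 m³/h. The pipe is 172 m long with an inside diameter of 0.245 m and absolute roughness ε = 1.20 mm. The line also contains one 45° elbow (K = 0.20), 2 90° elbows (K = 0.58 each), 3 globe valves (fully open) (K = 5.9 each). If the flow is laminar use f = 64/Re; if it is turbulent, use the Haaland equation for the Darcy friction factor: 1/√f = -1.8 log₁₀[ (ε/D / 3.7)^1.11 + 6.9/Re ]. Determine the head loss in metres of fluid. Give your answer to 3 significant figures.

Q = 1470 m³/h = 1470/3600 = 0.4083 m³/s.
Cross-sectional area A = πD²/4 = π(0.245)²/4 = 0.04714 m²; mean velocity V = Q/A = 0.4083/0.04714 = 8.661 m/s.
Reynolds number Re = ρVD/μ = 1130 · 8.661 · 0.245 / 0.00181 = 1.325e+06.
Re > 4000 → turbulent. Relative roughness ε/D = 0.0012/0.245 = 0.0049. Haaland: 1/√f = -1.8 log₁₀[(0.0049/3.7)^1.11 + 6.9/1.325e+06] = -1.8 log₁₀[0.000639 + 5.21e-06] = 5.744, so f = 0.03031.
Total minor-loss coefficient ΣK = 1·0.2 + 2·0.58 + 3·5.9 = 19.1.
ΔP = [f·L/D + ΣK]·(ρV²/2) = [0.03031·172/0.245 + 19.1]·(1130·8.661²/2) = [21.28 + 19.1]·4.239e+04 = 1.71e+06 Pa.
Head loss h_f = ΔP/(ρg) = 1.71e+06/(1130·9.81) = 154 m.

h_f ≈ 154 m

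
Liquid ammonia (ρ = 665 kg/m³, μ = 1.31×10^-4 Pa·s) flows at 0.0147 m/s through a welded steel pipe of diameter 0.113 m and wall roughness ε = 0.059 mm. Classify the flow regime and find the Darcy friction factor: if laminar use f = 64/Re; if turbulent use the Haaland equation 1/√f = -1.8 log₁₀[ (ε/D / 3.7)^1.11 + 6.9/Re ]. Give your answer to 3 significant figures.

Re = ρVD/μ = 665·0.0147·0.113/0.000131 = 8432.
Re > 4000 → turbulent. ε/D = 5.9e-05/0.113 = 0.000522; Haaland: 1/√f = -1.8 log₁₀[5.32e-05 + 0.000818] = 5.508, so f = 0.03297.

f ≈ 0.0330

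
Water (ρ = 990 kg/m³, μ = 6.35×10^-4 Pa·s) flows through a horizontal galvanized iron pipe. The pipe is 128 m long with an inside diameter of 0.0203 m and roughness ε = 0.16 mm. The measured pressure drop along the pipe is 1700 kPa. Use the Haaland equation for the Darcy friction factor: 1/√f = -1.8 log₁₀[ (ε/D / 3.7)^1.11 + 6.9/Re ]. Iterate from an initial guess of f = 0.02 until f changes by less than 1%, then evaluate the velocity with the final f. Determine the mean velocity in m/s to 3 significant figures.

V ≈ 3.91 m/s

Rearranging Darcy-Weisbach: V = √(2·ΔP·D/(f·L·ρ)). With ε/D = 0.00016/0.0203 = 0.00788, iterate starting from f = 0.02:
  f = 0.02 → V = √(2·1.7e+06·0.0203/(0.02·128·990)) = 5.219 m/s; Re = ρVD/μ = 1.652e+05; f → 0.03549
  f = 0.03549 → V = 3.918 m/s; Re = 1.24e+05; f → 0.03562
Converged (Δf/f < 1%). With the final f = 0.03562: V = √(2·1.7e+06·0.0203/(0.03562·128·990)) = 3.91 m/s.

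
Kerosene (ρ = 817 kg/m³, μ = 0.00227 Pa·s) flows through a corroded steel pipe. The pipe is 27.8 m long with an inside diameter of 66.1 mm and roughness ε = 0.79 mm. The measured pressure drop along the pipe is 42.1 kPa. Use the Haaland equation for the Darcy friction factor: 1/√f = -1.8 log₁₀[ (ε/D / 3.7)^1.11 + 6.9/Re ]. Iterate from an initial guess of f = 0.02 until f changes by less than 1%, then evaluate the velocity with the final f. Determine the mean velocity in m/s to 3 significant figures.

V ≈ 2.44 m/s

Rearranging Darcy-Weisbach: V = √(2·ΔP·D/(f·L·ρ)). With ε/D = 0.00079/0.0661 = 0.012, iterate starting from f = 0.02:
  f = 0.02 → V = √(2·4.21e+04·0.0661/(0.02·27.8·817)) = 3.5 m/s; Re = ρVD/μ = 8.327e+04; f → 0.04098
  f = 0.04098 → V = 2.445 m/s; Re = 5.817e+04; f → 0.04124
Converged (Δf/f < 1%). With the final f = 0.04124: V = √(2·4.21e+04·0.0661/(0.04124·27.8·817)) = 2.438 m/s.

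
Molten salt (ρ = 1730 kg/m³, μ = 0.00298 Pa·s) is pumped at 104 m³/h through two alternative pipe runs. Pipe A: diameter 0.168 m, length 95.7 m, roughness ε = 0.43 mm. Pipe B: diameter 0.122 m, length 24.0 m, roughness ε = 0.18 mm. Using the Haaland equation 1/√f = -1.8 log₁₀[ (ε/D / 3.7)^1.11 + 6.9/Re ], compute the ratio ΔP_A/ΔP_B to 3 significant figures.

ΔP_A/ΔP_B ≈ 0.924

Pipe A: V = Q/A = 0.02889/0.02217 = 1.303 m/s; Re = 1.271e+05; ε/D = 0.00256; Haaland → f = 0.02612; ΔP_A = f(L/D)(ρV²/2) = 2.186e+04 Pa.
Pipe B: V = Q/A = 0.02889/0.01169 = 2.471 m/s; Re = 1.75e+05; ε/D = 0.00148; Haaland → f = 0.02277; ΔP_B = f(L/D)(ρV²/2) = 2.366e+04 Pa.
ΔP_A/ΔP_B = 2.186e+04/2.366e+04 = 0.924.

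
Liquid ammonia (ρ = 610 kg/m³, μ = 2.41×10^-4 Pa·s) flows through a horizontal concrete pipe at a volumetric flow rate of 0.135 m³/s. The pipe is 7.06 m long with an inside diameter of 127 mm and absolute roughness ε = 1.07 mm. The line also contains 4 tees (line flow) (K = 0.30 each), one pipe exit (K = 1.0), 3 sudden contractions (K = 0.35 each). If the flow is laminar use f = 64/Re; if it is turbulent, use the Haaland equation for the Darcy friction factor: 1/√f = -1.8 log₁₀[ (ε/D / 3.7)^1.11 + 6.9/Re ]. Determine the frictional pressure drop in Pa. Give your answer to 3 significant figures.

ΔP ≈ 182000 Pa

Cross-sectional area A = πD²/4 = π(0.127)²/4 = 0.01267 m²; mean velocity V = Q/A = 0.135/0.01267 = 10.66 m/s.
Reynolds number Re = ρVD/μ = 610 · 10.66 · 0.127 / 0.000241 = 3.426e+06.
Re > 4000 → turbulent. Relative roughness ε/D = 0.00107/0.127 = 0.00843. Haaland: 1/√f = -1.8 log₁₀[(0.00843/3.7)^1.11 + 6.9/3.426e+06] = -1.8 log₁₀[0.00117 + 2.01e-06] = 5.279, so f = 0.03589.
Total minor-loss coefficient ΣK = 4·0.3 + 1·1 + 3·0.35 = 3.25.
ΔP = [f·L/D + ΣK]·(ρV²/2) = [0.03589·7.06/0.127 + 3.25]·(610·10.66²/2) = [1.995 + 3.25]·3.464e+04 = 1.817e+05 Pa.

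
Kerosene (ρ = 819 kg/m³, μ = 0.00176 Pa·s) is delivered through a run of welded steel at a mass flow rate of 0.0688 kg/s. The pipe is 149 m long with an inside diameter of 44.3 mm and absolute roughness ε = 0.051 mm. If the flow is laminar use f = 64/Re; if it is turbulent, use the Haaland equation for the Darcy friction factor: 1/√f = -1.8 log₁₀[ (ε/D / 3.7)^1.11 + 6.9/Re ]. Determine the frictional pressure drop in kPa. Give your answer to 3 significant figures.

A = πD²/4 = π(0.0443)²/4 = 0.001541 m²; mean velocity V = ṁ/(ρA) = 0.0688/(819 · 0.001541) = 0.0545 m/s.
Reynolds number Re = ρVD/μ = 819 · 0.0545 · 0.0443 / 0.00176 = 1124.
Re < 2300 → laminar flow, so f = 64/Re = 64/1124 = 0.05696 (the turbulent correlation is not needed).
Darcy-Weisbach: ΔP = f(L/D)(ρV²/2) = 0.05696·(149/0.0443)·(819·0.0545²/2) = 0.05696·3363·1.216 = 233 Pa.
ΔP = 233 Pa = 0.233 kPa.

ΔP ≈ 0.233 kPa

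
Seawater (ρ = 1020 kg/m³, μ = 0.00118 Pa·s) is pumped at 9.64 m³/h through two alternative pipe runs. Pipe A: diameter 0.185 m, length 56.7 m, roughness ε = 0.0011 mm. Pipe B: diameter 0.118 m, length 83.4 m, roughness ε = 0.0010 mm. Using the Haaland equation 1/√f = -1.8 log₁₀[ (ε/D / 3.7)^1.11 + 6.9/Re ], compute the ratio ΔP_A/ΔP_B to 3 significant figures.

Pipe A: V = Q/A = 0.002678/0.02688 = 0.09962 m/s; Re = 1.593e+04; ε/D = 5.95e-06; Haaland → f = 0.02729; ΔP_A = f(L/D)(ρV²/2) = 42.33 Pa.
Pipe B: V = Q/A = 0.002678/0.01094 = 0.2449 m/s; Re = 2.498e+04; ε/D = 8.47e-06; Haaland → f = 0.02438; ΔP_B = f(L/D)(ρV²/2) = 527 Pa.
ΔP_A/ΔP_B = 42.33/527 = 0.0803.

ΔP_A/ΔP_B ≈ 0.0803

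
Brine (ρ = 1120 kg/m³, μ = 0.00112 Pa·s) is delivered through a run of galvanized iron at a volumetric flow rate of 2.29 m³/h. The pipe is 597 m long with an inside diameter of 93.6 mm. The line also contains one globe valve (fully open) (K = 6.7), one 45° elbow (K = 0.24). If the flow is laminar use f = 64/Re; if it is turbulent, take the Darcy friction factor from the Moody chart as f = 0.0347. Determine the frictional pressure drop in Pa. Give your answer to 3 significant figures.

ΔP ≈ 1090 Pa

Q = 2.29 m³/h = 2.29/3600 = 0.0006361 m³/s.
Cross-sectional area A = πD²/4 = π(0.0936)²/4 = 0.006881 m²; mean velocity V = Q/A = 0.0006361/0.006881 = 0.09245 m/s.
Reynolds number Re = ρVD/μ = 1120 · 0.09245 · 0.0936 / 0.00112 = 8653.
Re > 4000 → turbulent; use the Moody-chart value f = 0.0347.
Total minor-loss coefficient ΣK = 1·6.7 + 1·0.24 = 6.94.
ΔP = [f·L/D + ΣK]·(ρV²/2) = [0.0347·597/0.0936 + 6.94]·(1120·0.09245²/2) = [221.3 + 6.94]·4.786 = 1092 Pa.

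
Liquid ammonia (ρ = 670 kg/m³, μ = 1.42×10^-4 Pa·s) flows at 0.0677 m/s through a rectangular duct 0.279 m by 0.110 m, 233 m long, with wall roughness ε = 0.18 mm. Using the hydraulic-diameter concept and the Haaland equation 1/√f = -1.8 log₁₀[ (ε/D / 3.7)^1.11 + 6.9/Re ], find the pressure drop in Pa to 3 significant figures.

ΔP ≈ 54.6 Pa

Hydraulic diameter D_h = 4A/P = 4·(0.279·0.11)/(2·(0.279+0.11)) = 0.1228/0.778 = 0.1578 m.
Re = ρVD_h/μ = 670·0.0677·0.1578/0.000142 = 5.04e+04.
ε/D_h = 0.00018/0.1578 = 0.00114; Haaland gives 1/√f = -1.8 log₁₀[0.000127+0.000137] = 6.442, so f = 0.02409.
ΔP = f(L/D_h)(ρV²/2) = 0.02409·233/0.1578·1.535 = 54.63 Pa.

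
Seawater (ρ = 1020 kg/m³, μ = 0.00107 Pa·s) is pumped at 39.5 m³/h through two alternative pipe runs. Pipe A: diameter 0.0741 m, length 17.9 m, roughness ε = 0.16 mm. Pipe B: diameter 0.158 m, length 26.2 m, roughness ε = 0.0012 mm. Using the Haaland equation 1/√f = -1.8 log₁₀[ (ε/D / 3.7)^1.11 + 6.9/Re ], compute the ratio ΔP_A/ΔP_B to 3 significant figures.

Pipe A: V = Q/A = 0.01097/0.004312 = 2.544 m/s; Re = 1.797e+05; ε/D = 0.00216; Haaland → f = 0.02478; ΔP_A = f(L/D)(ρV²/2) = 1.976e+04 Pa.
Pipe B: V = Q/A = 0.01097/0.01961 = 0.5596 m/s; Re = 8.429e+04; ε/D = 7.59e-06; Haaland → f = 0.0185; ΔP_B = f(L/D)(ρV²/2) = 490 Pa.
ΔP_A/ΔP_B = 1.976e+04/490 = 40.3.

ΔP_A/ΔP_B ≈ 40.3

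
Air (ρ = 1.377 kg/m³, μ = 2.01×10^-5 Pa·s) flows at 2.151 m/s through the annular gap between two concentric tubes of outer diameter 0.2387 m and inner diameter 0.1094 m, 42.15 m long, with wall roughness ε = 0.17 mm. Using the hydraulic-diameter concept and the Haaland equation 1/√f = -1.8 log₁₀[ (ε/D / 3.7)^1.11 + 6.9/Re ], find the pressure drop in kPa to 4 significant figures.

Hydraulic diameter D_h = 4A/P = D_o - D_i = 0.2387 - 0.1094 = 0.1293 m.
Re = ρVD_h/μ = 1.377·2.151·0.1293/2.01e-05 = 1.905e+04.
ε/D_h = 0.00017/0.1293 = 0.00131; Haaland gives 1/√f = -1.8 log₁₀[0.000148+0.000362] = 5.926, so f = 0.02848.
ΔP = f(L/D_h)(ρV²/2) = 0.02848·42.15/0.1293·3.186 = 29.57 Pa.
ΔP = 0.02957 kPa.

ΔP ≈ 0.02957 kPa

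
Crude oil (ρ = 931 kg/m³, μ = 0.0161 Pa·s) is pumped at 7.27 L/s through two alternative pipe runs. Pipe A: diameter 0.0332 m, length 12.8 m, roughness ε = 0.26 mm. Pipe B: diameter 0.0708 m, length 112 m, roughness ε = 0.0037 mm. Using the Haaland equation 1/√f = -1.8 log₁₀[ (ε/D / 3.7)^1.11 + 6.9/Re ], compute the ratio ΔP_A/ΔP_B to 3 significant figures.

ΔP_A/ΔP_B ≈ 5.84

Pipe A: V = Q/A = 0.00727/0.0008657 = 8.398 m/s; Re = 1.612e+04; ε/D = 0.00783; Haaland → f = 0.03873; ΔP_A = f(L/D)(ρV²/2) = 4.902e+05 Pa.
Pipe B: V = Q/A = 0.00727/0.003937 = 1.847 m/s; Re = 7560; ε/D = 5.23e-05; Haaland → f = 0.03345; ΔP_B = f(L/D)(ρV²/2) = 8.399e+04 Pa.
ΔP_A/ΔP_B = 4.902e+05/8.399e+04 = 5.84.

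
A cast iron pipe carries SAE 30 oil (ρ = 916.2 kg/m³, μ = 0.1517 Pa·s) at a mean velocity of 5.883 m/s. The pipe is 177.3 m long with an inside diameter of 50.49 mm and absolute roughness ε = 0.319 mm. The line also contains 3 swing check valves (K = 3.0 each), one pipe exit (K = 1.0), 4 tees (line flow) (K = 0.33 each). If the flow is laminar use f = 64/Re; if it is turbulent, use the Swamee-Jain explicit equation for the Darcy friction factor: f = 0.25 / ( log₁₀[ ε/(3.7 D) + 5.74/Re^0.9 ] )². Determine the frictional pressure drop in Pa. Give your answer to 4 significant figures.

Reynolds number Re = ρVD/μ = 916.2 · 5.883 · 0.05049 / 0.152 = 1794.
Re < 2300 → laminar flow, so f = 64/Re = 64/1794 = 0.03568 (the turbulent correlation is not needed).
Total minor-loss coefficient ΣK = 3·3 + 1·1 + 4·0.33 = 11.3.
ΔP = [f·L/D + ΣK]·(ρV²/2) = [0.03568·177.3/0.05049 + 11.3]·(916.2·5.883²/2) = [125.3 + 11.3]·1.585e+04 = 2.166e+06 Pa.

ΔP ≈ 2166000 Pa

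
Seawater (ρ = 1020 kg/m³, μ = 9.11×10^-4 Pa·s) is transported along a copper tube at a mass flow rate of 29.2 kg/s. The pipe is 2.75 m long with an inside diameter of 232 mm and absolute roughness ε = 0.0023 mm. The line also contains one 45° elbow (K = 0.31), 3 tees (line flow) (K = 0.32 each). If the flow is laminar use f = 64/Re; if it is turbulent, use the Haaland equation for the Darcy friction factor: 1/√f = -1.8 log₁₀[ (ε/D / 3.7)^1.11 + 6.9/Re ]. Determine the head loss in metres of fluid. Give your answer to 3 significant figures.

h_f ≈ 0.0341 m

A = πD²/4 = π(0.232)²/4 = 0.04227 m²; mean velocity V = ṁ/(ρA) = 29.2/(1020 · 0.04227) = 0.6772 m/s.
Reynolds number Re = ρVD/μ = 1020 · 0.6772 · 0.232 / 0.000911 = 1.759e+05.
Re > 4000 → turbulent. Relative roughness ε/D = 2.3e-06/0.232 = 9.91e-06. Haaland: 1/√f = -1.8 log₁₀[(9.91e-06/3.7)^1.11 + 6.9/1.759e+05] = -1.8 log₁₀[6.53e-07 + 3.92e-05] = 7.919, so f = 0.01595.
Total minor-loss coefficient ΣK = 1·0.31 + 3·0.32 = 1.27.
ΔP = [f·L/D + ΣK]·(ρV²/2) = [0.01595·2.75/0.232 + 1.27]·(1020·0.6772²/2) = [0.189 + 1.27]·233.9 = 341.2 Pa.
Head loss h_f = ΔP/(ρg) = 341.2/(1020·9.81) = 0.0341 m.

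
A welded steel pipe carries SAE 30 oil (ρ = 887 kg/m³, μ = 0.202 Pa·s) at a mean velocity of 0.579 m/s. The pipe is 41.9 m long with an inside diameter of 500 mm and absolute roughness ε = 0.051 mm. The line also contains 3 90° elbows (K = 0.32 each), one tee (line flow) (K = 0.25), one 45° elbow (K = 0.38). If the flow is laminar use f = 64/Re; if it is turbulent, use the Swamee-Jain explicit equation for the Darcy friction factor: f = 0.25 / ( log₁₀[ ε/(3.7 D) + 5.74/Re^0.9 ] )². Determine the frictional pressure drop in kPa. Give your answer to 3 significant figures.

Reynolds number Re = ρVD/μ = 887 · 0.579 · 0.5 / 0.202 = 1271.
Re < 2300 → laminar flow, so f = 64/Re = 64/1271 = 0.05035 (the turbulent correlation is not needed).
Total minor-loss coefficient ΣK = 3·0.32 + 1·0.25 + 1·0.38 = 1.59.
ΔP = [f·L/D + ΣK]·(ρV²/2) = [0.05035·41.9/0.5 + 1.59]·(887·0.579²/2) = [4.219 + 1.59]·148.7 = 863.7 Pa.
ΔP = 863.7 Pa = 0.864 kPa.

ΔP ≈ 0.864 kPa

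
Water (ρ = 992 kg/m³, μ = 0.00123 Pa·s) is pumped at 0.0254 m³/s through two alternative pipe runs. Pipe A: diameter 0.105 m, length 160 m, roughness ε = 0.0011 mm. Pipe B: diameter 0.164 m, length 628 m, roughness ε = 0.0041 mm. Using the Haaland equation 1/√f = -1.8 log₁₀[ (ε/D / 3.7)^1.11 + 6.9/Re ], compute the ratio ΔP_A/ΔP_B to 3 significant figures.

Pipe A: V = Q/A = 0.0254/0.008659 = 2.933 m/s; Re = 2.484e+05; ε/D = 1.05e-05; Haaland → f = 0.01494; ΔP_A = f(L/D)(ρV²/2) = 9.714e+04 Pa.
Pipe B: V = Q/A = 0.0254/0.02112 = 1.202 m/s; Re = 1.59e+05; ε/D = 2.5e-05; Haaland → f = 0.01635; ΔP_B = f(L/D)(ρV²/2) = 4.49e+04 Pa.
ΔP_A/ΔP_B = 9.714e+04/4.49e+04 = 2.16.

ΔP_A/ΔP_B ≈ 2.16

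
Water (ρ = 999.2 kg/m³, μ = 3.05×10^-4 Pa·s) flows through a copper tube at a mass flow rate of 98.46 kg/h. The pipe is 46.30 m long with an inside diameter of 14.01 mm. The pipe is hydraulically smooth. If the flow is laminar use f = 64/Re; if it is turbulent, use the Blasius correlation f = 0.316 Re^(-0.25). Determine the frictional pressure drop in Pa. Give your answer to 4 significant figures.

ṁ = 98.46 kg/h = 98.46/3600 = 0.02735 kg/s.
A = πD²/4 = π(0.01401)²/4 = 0.0001542 m²; mean velocity V = ṁ/(ρA) = 0.02735/(999.2 · 0.0001542) = 0.1776 m/s.
Reynolds number Re = ρVD/μ = 999.2 · 0.1776 · 0.01401 / 0.000305 = 8149.
Re > 4000 → turbulent. Smooth-pipe (Blasius): f = 0.316 Re^(-0.25) = 0.316/(8149)^0.25 = 0.03326.
Darcy-Weisbach: ΔP = f(L/D)(ρV²/2) = 0.03326·(46.3/0.01401)·(999.2·0.1776²/2) = 0.03326·3305·15.75 = 1731 Pa.

ΔP ≈ 1731 Pa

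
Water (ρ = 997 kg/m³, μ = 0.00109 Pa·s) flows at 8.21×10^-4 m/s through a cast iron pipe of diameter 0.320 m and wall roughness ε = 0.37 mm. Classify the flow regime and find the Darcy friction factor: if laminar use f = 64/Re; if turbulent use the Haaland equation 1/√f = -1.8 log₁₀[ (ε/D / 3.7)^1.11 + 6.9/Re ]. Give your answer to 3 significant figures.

f ≈ 0.266

Re = ρVD/μ = 997·0.000821·0.32/0.00109 = 240.3.
Re < 2300 → laminar, so f = 64/Re = 0.2663 (roughness is irrelevant in laminar flow).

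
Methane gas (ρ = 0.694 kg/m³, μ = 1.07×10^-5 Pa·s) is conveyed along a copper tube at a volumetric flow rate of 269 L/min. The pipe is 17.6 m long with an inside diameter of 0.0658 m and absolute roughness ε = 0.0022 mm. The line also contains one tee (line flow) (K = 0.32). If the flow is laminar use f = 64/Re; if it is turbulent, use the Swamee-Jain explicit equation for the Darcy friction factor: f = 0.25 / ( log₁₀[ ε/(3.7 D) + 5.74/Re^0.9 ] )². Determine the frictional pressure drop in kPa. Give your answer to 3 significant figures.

ΔP ≈ 0.00609 kPa

Q = 269 L/min = 269/60000 = 0.004483 m³/s.
Cross-sectional area A = πD²/4 = π(0.0658)²/4 = 0.0034 m²; mean velocity V = Q/A = 0.004483/0.0034 = 1.318 m/s.
Reynolds number Re = ρVD/μ = 0.694 · 1.318 · 0.0658 / 1.07e-05 = 5627.
Re > 4000 → turbulent. Relative roughness ε/D = 2.2e-06/0.0658 = 3.34e-05. Swamee-Jain: f = 0.25/(log₁₀[3.34e-05/3.7 + 5.74/5627^0.9])² = 0.25/(log₁₀[9.04e-06 + 0.00242])² = 0.25/(-2.615)² = 0.03657.
Total minor-loss coefficient ΣK = 1·0.32 = 0.32.
ΔP = [f·L/D + ΣK]·(ρV²/2) = [0.03657·17.6/0.0658 + 0.32]·(0.694·1.318²/2) = [9.781 + 0.32]·0.6032 = 6.093 Pa.
ΔP = 6.093 Pa = 0.00609 kPa.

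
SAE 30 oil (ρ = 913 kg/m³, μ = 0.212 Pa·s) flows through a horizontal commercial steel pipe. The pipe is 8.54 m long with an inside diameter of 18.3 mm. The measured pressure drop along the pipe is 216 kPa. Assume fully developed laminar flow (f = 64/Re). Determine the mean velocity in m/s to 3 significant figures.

For laminar flow, f = 64/Re with Re = ρVD/μ, so Darcy-Weisbach reduces to ΔP = 32μLV/D². Solving for V: V = ΔP·D²/(32μL) = 2.16e+05·(0.0183)²/(32·0.212·8.54) = 1.249 m/s.
Check: Re = ρVD/μ = 913·1.249·0.0183/0.212 = 98.4 < 2300, so the laminar assumption holds.

V ≈ 1.25 m/s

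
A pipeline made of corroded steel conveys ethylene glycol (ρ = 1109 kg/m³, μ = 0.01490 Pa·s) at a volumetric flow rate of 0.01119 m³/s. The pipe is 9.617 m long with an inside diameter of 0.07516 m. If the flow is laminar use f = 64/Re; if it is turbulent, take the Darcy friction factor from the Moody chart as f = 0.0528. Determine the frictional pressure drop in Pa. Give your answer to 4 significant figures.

Cross-sectional area A = πD²/4 = π(0.07516)²/4 = 0.004437 m²; mean velocity V = Q/A = 0.01119/0.004437 = 2.522 m/s.
Reynolds number Re = ρVD/μ = 1109 · 2.522 · 0.07516 / 0.0149 = 1.411e+04.
Re > 4000 → turbulent; use the Moody-chart value f = 0.0528.
Darcy-Weisbach: ΔP = f(L/D)(ρV²/2) = 0.0528·(9.617/0.07516)·(1109·2.522²/2) = 0.0528·128·3527 = 2.383e+04 Pa.

ΔP ≈ 23830 Pa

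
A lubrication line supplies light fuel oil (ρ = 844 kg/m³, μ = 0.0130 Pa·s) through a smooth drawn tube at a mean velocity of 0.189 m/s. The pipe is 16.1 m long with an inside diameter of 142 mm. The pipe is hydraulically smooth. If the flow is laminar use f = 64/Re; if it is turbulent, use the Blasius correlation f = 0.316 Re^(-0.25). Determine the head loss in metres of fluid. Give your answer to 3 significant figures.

Reynolds number Re = ρVD/μ = 844 · 0.189 · 0.142 / 0.013 = 1742.
Re < 2300 → laminar flow, so f = 64/Re = 64/1742 = 0.03673 (the turbulent correlation is not needed).
Darcy-Weisbach: ΔP = f(L/D)(ρV²/2) = 0.03673·(16.1/0.142)·(844·0.189²/2) = 0.03673·113.4·15.07 = 62.78 Pa.
Head loss h_f = ΔP/(ρg) = 62.78/(844·9.81) = 0.00758 m.

h_f ≈ 0.00758 m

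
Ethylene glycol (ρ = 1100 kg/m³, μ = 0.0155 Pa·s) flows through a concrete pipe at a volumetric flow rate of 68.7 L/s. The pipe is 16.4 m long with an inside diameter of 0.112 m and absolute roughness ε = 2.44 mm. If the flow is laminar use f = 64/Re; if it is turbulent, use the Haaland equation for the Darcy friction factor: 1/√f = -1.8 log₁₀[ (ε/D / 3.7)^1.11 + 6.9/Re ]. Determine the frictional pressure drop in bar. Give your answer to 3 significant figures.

ΔP ≈ 2.00 bar

Q = 68.7 L/s = 68.7/1000 = 0.0687 m³/s.
Cross-sectional area A = πD²/4 = π(0.112)²/4 = 0.009852 m²; mean velocity V = Q/A = 0.0687/0.009852 = 6.973 m/s.
Reynolds number Re = ρVD/μ = 1100 · 6.973 · 0.112 / 0.0155 = 5.543e+04.
Re > 4000 → turbulent. Relative roughness ε/D = 0.00244/0.112 = 0.0218. Haaland: 1/√f = -1.8 log₁₀[(0.0218/3.7)^1.11 + 6.9/5.543e+04] = -1.8 log₁₀[0.00335 + 0.000124] = 4.427, so f = 0.05102.
Darcy-Weisbach: ΔP = f(L/D)(ρV²/2) = 0.05102·(16.4/0.112)·(1100·6.973²/2) = 0.05102·146.4·2.674e+04 = 1.998e+05 Pa.
ΔP = 1.998e+05 Pa = 2.00 bar.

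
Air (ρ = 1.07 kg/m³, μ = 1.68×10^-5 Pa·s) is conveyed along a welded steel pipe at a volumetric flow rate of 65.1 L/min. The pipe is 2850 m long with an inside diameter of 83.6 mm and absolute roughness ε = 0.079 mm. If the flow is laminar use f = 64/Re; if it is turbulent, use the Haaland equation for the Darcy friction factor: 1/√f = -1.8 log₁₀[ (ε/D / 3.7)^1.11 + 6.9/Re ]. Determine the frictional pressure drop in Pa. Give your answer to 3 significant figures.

ΔP ≈ 43.3 Pa

Q = 65.1 L/min = 65.1/60000 = 0.001085 m³/s.
Cross-sectional area A = πD²/4 = π(0.0836)²/4 = 0.005489 m²; mean velocity V = Q/A = 0.001085/0.005489 = 0.1977 m/s.
Reynolds number Re = ρVD/μ = 1.07 · 0.1977 · 0.0836 / 1.68e-05 = 1052.
Re < 2300 → laminar flow, so f = 64/Re = 64/1052 = 0.06081 (the turbulent correlation is not needed).
Darcy-Weisbach: ΔP = f(L/D)(ρV²/2) = 0.06081·(2850/0.0836)·(1.07·0.1977²/2) = 0.06081·3.409e+04·0.0209 = 43.33 Pa.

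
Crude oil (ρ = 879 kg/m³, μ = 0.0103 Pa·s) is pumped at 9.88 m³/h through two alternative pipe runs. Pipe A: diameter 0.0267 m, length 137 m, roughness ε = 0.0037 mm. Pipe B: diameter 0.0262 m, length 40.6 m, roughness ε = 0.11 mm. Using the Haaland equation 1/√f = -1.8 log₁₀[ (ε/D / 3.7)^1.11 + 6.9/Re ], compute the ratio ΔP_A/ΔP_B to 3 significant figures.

Pipe A: V = Q/A = 0.002744/0.0005599 = 4.902 m/s; Re = 1.117e+04; ε/D = 0.000139; Haaland → f = 0.03013; ΔP_A = f(L/D)(ρV²/2) = 1.632e+06 Pa.
Pipe B: V = Q/A = 0.002744/0.0005391 = 5.091 m/s; Re = 1.138e+04; ε/D = 0.0042; Haaland → f = 0.03567; ΔP_B = f(L/D)(ρV²/2) = 6.296e+05 Pa.
ΔP_A/ΔP_B = 1.632e+06/6.296e+05 = 2.59.

ΔP_A/ΔP_B ≈ 2.59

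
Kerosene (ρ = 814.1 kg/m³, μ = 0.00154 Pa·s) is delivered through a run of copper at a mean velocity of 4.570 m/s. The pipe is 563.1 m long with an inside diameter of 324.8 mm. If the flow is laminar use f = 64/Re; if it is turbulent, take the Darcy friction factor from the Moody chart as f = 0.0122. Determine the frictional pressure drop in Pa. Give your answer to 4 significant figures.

ΔP ≈ 179800 Pa

Reynolds number Re = ρVD/μ = 814.1 · 4.57 · 0.3248 / 0.00154 = 7.847e+05.
Re > 4000 → turbulent; use the Moody-chart value f = 0.0122.
Darcy-Weisbach: ΔP = f(L/D)(ρV²/2) = 0.0122·(563.1/0.3248)·(814.1·4.57²/2) = 0.0122·1734·8501 = 1.798e+05 Pa.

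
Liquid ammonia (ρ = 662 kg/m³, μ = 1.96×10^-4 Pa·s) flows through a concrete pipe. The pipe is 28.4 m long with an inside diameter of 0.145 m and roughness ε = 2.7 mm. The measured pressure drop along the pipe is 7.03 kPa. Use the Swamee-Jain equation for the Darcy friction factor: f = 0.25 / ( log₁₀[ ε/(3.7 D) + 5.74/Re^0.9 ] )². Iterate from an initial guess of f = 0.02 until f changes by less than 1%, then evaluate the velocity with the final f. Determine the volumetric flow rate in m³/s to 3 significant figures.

Rearranging Darcy-Weisbach: V = √(2·ΔP·D/(f·L·ρ)). With ε/D = 0.0027/0.145 = 0.0186, iterate starting from f = 0.02:
  f = 0.02 → V = √(2·7030·0.145/(0.02·28.4·662)) = 2.328 m/s; Re = ρVD/μ = 1.14e+06; f → 0.0474
  f = 0.0474 → V = 1.512 m/s; Re = 7.407e+05; f → 0.04744
Converged (Δf/f < 1%). With the final f = 0.04744: V = √(2·7030·0.145/(0.04744·28.4·662)) = 1.512 m/s.
Q = V·A = 1.512·(π/4·0.145²) = 0.02497 m³/s = 0.0250 m³/s.

Q ≈ 0.0250 m³/s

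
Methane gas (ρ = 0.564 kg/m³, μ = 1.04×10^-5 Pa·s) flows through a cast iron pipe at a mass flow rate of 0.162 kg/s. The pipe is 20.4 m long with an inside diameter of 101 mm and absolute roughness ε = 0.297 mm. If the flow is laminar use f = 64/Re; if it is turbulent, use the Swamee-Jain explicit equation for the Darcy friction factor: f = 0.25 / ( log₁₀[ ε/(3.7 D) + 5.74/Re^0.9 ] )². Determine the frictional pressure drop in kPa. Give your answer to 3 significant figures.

ΔP ≈ 1.97 kPa

A = πD²/4 = π(0.101)²/4 = 0.008012 m²; mean velocity V = ṁ/(ρA) = 0.162/(0.564 · 0.008012) = 35.85 m/s.
Reynolds number Re = ρVD/μ = 0.564 · 35.85 · 0.101 / 1.04e-05 = 1.964e+05.
Re > 4000 → turbulent. Relative roughness ε/D = 0.000297/0.101 = 0.00294. Swamee-Jain: f = 0.25/(log₁₀[0.00294/3.7 + 5.74/1.964e+05^0.9])² = 0.25/(log₁₀[0.000795 + 9.89e-05])² = 0.25/(-3.049)² = 0.0269.
Darcy-Weisbach: ΔP = f(L/D)(ρV²/2) = 0.0269·(20.4/0.101)·(0.564·35.85²/2) = 0.0269·202·362.5 = 1969 Pa.
ΔP = 1969 Pa = 1.97 kPa.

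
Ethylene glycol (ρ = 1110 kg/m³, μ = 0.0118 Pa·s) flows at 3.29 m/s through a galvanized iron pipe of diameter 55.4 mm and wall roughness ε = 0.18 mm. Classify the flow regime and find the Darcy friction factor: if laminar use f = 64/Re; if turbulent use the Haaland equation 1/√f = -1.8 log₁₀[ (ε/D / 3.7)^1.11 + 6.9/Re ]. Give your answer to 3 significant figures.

f ≈ 0.0323

Re = ρVD/μ = 1110·3.29·0.0554/0.0118 = 1.715e+04.
Re > 4000 → turbulent. ε/D = 0.00018/0.0554 = 0.00325; Haaland: 1/√f = -1.8 log₁₀[0.000405 + 0.000402] = 5.567, so f = 0.03226.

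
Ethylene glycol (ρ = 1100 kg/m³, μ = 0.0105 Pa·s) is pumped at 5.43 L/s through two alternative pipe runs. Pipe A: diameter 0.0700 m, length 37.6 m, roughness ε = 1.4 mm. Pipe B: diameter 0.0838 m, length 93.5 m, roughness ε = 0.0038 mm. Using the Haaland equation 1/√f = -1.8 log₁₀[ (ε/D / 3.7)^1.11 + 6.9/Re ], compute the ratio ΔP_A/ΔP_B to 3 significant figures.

ΔP_A/ΔP_B ≈ 1.60

Pipe A: V = Q/A = 0.00543/0.003848 = 1.411 m/s; Re = 1.035e+04; ε/D = 0.02; Haaland → f = 0.05225; ΔP_A = f(L/D)(ρV²/2) = 3.073e+04 Pa.
Pipe B: V = Q/A = 0.00543/0.005515 = 0.9845 m/s; Re = 8643; ε/D = 4.53e-05; Haaland → f = 0.0322; ΔP_B = f(L/D)(ρV²/2) = 1.915e+04 Pa.
ΔP_A/ΔP_B = 3.073e+04/1.915e+04 = 1.60.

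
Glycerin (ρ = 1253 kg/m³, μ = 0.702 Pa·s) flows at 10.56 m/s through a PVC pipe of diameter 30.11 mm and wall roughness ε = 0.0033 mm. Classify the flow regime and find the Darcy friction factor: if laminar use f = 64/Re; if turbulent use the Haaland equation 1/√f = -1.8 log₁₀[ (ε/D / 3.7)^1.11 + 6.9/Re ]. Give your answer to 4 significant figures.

f ≈ 0.1128

Re = ρVD/μ = 1253·10.56·0.03011/0.702 = 567.5.
Re < 2300 → laminar, so f = 64/Re = 0.1128 (roughness is irrelevant in laminar flow).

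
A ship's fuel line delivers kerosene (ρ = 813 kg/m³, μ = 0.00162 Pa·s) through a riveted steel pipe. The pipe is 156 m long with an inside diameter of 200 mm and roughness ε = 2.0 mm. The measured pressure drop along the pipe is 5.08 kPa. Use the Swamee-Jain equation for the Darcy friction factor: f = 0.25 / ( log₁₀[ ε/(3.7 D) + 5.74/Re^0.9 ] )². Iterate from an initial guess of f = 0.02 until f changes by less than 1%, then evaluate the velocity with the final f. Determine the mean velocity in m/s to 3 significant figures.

Rearranging Darcy-Weisbach: V = √(2·ΔP·D/(f·L·ρ)). With ε/D = 0.002/0.2 = 0.01, iterate starting from f = 0.02:
  f = 0.02 → V = √(2·5080·0.2/(0.02·156·813)) = 0.895 m/s; Re = ρVD/μ = 8.983e+04; f → 0.03884
  f = 0.03884 → V = 0.6423 m/s; Re = 6.447e+04; f → 0.03915
Converged (Δf/f < 1%). With the final f = 0.03915: V = √(2·5080·0.2/(0.03915·156·813)) = 0.6397 m/s.

V ≈ 0.640 m/s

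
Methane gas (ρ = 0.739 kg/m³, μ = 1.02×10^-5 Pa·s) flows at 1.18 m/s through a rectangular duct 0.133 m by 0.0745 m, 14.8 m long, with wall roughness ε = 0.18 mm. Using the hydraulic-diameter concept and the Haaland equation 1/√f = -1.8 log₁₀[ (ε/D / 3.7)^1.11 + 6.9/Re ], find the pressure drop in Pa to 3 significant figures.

ΔP ≈ 2.79 Pa

Hydraulic diameter D_h = 4A/P = 4·(0.133·0.0745)/(2·(0.133+0.0745)) = 0.03963/0.415 = 0.0955 m.
Re = ρVD_h/μ = 0.739·1.18·0.0955/1.02e-05 = 8165.
ε/D_h = 0.00018/0.0955 = 0.00188; Haaland gives 1/√f = -1.8 log₁₀[0.000221+0.000845] = 5.35, so f = 0.03494.
ΔP = f(L/D_h)(ρV²/2) = 0.03494·14.8/0.0955·0.5145 = 2.786 Pa.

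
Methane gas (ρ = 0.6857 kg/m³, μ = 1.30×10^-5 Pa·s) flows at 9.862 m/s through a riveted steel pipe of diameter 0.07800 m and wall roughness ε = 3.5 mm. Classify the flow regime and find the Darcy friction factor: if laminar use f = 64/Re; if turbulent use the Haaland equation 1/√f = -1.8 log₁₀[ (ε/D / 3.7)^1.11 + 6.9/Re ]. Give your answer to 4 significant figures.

f ≈ 0.06885

Re = ρVD/μ = 0.6857·9.862·0.078/1.3e-05 = 4.057e+04.
Re > 4000 → turbulent. ε/D = 0.0035/0.078 = 0.0449; Haaland: 1/√f = -1.8 log₁₀[0.00746 + 0.00017] = 3.811, so f = 0.06885.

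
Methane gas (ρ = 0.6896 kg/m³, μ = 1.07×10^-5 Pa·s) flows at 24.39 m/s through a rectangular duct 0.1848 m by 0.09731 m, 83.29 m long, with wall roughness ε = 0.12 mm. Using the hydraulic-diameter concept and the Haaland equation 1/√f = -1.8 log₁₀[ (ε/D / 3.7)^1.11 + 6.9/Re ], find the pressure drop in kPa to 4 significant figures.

ΔP ≈ 2.770 kPa

Hydraulic diameter D_h = 4A/P = 4·(0.1848·0.09731)/(2·(0.1848+0.09731)) = 0.07193/0.5642 = 0.1275 m.
Re = ρVD_h/μ = 0.6896·24.39·0.1275/1.07e-05 = 2.004e+05.
ε/D_h = 0.00012/0.1275 = 0.000941; Haaland gives 1/√f = -1.8 log₁₀[0.000102+3.44e-05] = 6.955, so f = 0.02067.
ΔP = f(L/D_h)(ρV²/2) = 0.02067·83.29/0.1275·205.1 = 2770 Pa.
ΔP = 2.770 kPa.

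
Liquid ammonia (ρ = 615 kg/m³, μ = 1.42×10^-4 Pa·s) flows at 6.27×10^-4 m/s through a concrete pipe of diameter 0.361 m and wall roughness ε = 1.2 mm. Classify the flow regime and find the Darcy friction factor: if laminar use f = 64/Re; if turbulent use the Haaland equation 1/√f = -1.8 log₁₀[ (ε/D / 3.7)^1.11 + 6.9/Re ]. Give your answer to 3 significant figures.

f ≈ 0.0653

Re = ρVD/μ = 615·0.000627·0.361/0.000142 = 980.3.
Re < 2300 → laminar, so f = 64/Re = 0.06529 (roughness is irrelevant in laminar flow).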